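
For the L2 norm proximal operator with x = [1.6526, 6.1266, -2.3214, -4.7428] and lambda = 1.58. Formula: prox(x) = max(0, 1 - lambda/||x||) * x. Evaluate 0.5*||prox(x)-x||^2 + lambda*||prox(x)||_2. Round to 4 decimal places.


Step 1: Compute ||x||.
||x|| = 8.2553
Step 2: Compute scaling factor.
scale = max(0, 1 - 1.58/8.2553) = 0.8086
Step 3: prox(x) = [1.3363, 4.954, -1.8771, -3.8351]
||prox(x)|| = 6.6753
Step 4: Proximal objective.
0.5*||prox-x||^2 = 1.2482
lambda*||prox|| = 10.547
Total = 11.7951


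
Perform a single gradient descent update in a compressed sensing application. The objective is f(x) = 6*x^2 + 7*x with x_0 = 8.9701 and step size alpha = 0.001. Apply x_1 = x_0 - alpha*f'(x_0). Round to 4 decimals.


We compute the gradient at x_0 and apply the update.
f'(x) = 12*x + 7
f'(8.9701) = 12*8.9701 + 7 = 114.6412
x_1 = 8.9701 - 0.001*114.6412 = 8.8555


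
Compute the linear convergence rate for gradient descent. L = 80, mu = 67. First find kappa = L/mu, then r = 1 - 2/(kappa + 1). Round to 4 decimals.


Step 1: Compute the condition number.
kappa = L/mu = 80/67 = 1.194
Step 2: Compute the convergence rate.
r = 1 - 2/(kappa + 1) = 1 - 2*mu/(L + mu) = (L - mu)/(L + mu) = 13/147 = 0.0884


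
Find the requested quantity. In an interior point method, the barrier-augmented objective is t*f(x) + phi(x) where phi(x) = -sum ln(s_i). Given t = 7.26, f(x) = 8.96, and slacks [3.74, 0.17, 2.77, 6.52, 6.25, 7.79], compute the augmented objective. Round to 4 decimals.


Step 1: Compute log-barrier.
ln values: [1.3191, -1.772, 1.0188, 1.8749, 1.8326, 2.0528]
phi = -(1.3191 - 1.772 + 1.0188 + 1.8749 + 1.8326 + 2.0528) = -6.3263
Step 2: Compute augmented objective.
t*f(x) = 7.26*8.96 = 65.0496
Total = 65.0496 - 6.3263 = 58.7233


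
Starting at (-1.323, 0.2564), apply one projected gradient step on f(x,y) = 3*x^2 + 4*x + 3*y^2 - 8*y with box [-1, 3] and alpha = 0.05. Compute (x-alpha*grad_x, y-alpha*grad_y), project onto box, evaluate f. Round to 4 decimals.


Step 1: Compute gradient at (-1.323, 0.2564).
grad_x = 2*3*-1.323 + 4 = -3.938
grad_y = 2*3*0.2564 - 8 = -6.4616
Step 2: Gradient step.
x_raw = -1.323 - 0.05*-3.938 = -1.1261
y_raw = 0.2564 - 0.05*-6.4616 = 0.5795
Step 3: Project onto [-1, 3].
x_proj = clip(-1.1261) = -1.0
y_proj = clip(0.5795) = 0.5795
Step 4: Evaluate f.
f(-1.0, 0.5795) = -4.6284


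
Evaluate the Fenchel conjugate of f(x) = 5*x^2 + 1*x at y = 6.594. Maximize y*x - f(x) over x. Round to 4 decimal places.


f*(y) = sup_x {y*x - a*x^2 - b*x} = sup_x {(y-b)*x - a*x^2}
FOC: (y - b) - 2a*x = 0 => x* = (y - b)/(2a)
x* = (6.594 - 1)/(2*5) = 0.5594
f*(6.594) = (y-b)^2/(4a) = (6.594 - 1)^2/(4*5)
= 31.2928/20 = 1.5646


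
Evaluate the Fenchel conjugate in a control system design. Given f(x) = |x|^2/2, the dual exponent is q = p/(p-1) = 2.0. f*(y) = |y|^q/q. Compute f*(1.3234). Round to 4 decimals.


The conjugate exponent q satisfies 1/p + 1/q = 1.
p = 2, so q = 2/(2 - 1) = 2.0
|y|^q = 1.3234^2.0 = 1.7514
f*(1.3234) = 1.7514 / 2.0 = 0.8757


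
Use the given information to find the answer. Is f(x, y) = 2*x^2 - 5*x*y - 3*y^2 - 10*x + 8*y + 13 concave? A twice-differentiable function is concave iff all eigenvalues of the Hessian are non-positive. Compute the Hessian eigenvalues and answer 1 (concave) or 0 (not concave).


The Hessian of f(x,y) = 2*x^2 - 5*x*y - 3*y^2 - 10*x + 8*y + 13 is:
H = [[4, -5], [-5, -6]]
Trace = 4 - 6 = -2
Determinant = 4*-6 - (-5)^2 = -49
Discriminant = (-2)^2 - 4*-49 = 200.0
Eigenvalues: lambda_1 = -8.0711, lambda_2 = 6.0711
The function is not concave.

0


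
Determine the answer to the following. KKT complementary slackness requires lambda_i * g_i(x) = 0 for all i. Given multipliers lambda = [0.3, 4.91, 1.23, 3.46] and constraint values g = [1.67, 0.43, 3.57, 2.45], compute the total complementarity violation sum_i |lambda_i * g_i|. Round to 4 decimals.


KKT complementary slackness check:
lambda_1 * g_1 = 0.3 * 1.67 = 0.501
lambda_2 * g_2 = 4.91 * 0.43 = 2.1113
lambda_3 * g_3 = 1.23 * 3.57 = 4.3911
lambda_4 * g_4 = 3.46 * 2.45 = 8.477
Total violation = 0.501 + 2.1113 + 4.3911 + 8.477 = 15.4804


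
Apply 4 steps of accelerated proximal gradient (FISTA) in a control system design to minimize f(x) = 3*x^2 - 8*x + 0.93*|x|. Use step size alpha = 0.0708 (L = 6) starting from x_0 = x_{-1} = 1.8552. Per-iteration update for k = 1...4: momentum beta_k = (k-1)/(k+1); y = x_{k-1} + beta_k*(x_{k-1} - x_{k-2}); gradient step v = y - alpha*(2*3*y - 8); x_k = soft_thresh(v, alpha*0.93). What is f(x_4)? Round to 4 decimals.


FISTA on f(x) = 3*x^2 - 8*x + 0.93*|x|
L = 6, alpha = 0.0708
Iteration 1: beta = 0.0, y = 1.8552 + 0.0*(1.8552 - 1.8552) = 1.8552
  grad(y) = 3.1312, v = y - alpha*grad = 1.6335
  prox(v) = soft_thresh(1.6335, 0.0658) = 1.5677
Iteration 2: beta = 0.3333, y = 1.5677 + 0.3333*(1.5677 - 1.8552) = 1.4718
  grad(y) = 0.8309, v = y - alpha*grad = 1.413
  prox(v) = soft_thresh(1.413, 0.0658) = 1.3471
Iteration 3: beta = 0.5, y = 1.3471 + 0.5*(1.3471 - 1.5677) = 1.2369
  grad(y) = -0.5787, v = y - alpha*grad = 1.2779
  prox(v) = soft_thresh(1.2779, 0.0658) = 1.212
Iteration 4: beta = 0.6, y = 1.212 + 0.6*(1.212 - 1.3471) = 1.1309
  grad(y) = -1.2144, v = y - alpha*grad = 1.2169
  prox(v) = soft_thresh(1.2169, 0.0658) = 1.1511
f(x_4) = 3*1.1511^2 - 8*1.1511 + 0.93*|1.1511| = -4.1632


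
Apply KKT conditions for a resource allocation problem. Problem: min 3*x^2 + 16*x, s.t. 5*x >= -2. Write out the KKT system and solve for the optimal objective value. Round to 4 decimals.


Step 1: Try lambda = 0 (constraint inactive).
x_unc = -16/(2*3) = -2.6667
Check: 5*-2.6667 = -13.3335 < -2 -- violated!
Step 2: Constraint must be active: 5*x = -2
x* = -2/5 = -0.4
lambda = (2*3*(-0.4) + 16)/5 = 2.72
Step 3: Compute optimal value.
f(x*) = 3*(-0.4)^2 + 16*(-0.4) = -5.92


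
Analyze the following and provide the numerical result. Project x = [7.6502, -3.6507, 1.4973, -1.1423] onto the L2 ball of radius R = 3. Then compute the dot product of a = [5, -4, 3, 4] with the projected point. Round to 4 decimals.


Step 1: Compute ||x|| (intermediates to 6 decimals).
||x|| = sqrt(7.6502^2 + (-3.6507)^2 + 1.4973^2 + (-1.1423)^2) = 8.683313
Step 2: Project.
Since ||x|| > R, scale = R/||x|| = 3/8.683313 = 0.34549, proj(x) = scale * x
proj(x) = [2.643068, -1.26128, 0.517302, -0.394653]
Step 3: Dot product.
a^T * proj(x) = 5*2.643068 - 4*(-1.26128) + 3*0.517302 + 4*(-0.394653) = 18.2338


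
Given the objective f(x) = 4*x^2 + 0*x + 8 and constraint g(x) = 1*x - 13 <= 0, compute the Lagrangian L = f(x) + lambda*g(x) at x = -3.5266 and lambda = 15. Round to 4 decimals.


Step 1: Evaluate f(x).
f(-3.5266) = 4*(-3.5266)^2 + 0*(-3.5266) + 8 = 57.7476
Step 2: Evaluate g(x).
g(-3.5266) = 1*-3.5266 - 13 = -16.5266
Step 3: Compute Lagrangian.
L = 57.7476 + 15*-16.5266 = -190.1514


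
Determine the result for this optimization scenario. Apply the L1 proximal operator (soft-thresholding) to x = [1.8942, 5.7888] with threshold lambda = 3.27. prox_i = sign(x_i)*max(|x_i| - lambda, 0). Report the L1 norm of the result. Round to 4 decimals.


Soft-thresholding with lambda = 3.27:
prox(1.8942) = sign(1.8942)*max(|1.8942| - 3.27, 0) = 0.0
prox(5.7888) = sign(5.7888)*max(|5.7888| - 3.27, 0) = 2.5188
prox(x) = [0.0, 2.5188]
||prox(x)||_1 = 0.0 + 2.5188 = 2.5188


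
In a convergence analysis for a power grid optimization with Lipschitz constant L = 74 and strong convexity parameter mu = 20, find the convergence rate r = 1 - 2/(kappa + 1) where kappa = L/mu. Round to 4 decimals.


Step 1: Compute the condition number.
kappa = L/mu = 74/20 = 3.7
Step 2: Compute the convergence rate.
r = 1 - 2/(kappa + 1) = 1 - 2*mu/(L + mu) = (L - mu)/(L + mu) = 54/94 = 0.5745


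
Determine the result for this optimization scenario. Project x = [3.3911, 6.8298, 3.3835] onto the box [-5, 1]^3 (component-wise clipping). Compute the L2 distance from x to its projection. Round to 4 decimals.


Project each component onto [-5, 1].
clip(3.3911) = 1.0, clip(6.8298) = 1.0, clip(3.3835) = 1.0
Projection = [1.0, 1.0, 1.0]
Squared diffs: [5.7174, 33.9866, 5.6811]
Distance = sqrt(45.3851) = 6.7368


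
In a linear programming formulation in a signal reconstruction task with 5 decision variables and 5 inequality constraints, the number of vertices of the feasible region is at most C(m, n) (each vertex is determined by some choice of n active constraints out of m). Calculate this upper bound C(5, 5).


Each vertex corresponds to some choice of n active constraints out of m, so the number of vertices is at most C(m, n) = m! / (n!(m-n)!).
m = 5, n = 5
Numerator: 5 * 4 * 3 * 2 * 1
Denominator: 5! = 120
C(5, 5) = 1


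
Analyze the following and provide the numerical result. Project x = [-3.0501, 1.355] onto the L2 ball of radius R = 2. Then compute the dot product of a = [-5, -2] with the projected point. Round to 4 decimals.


Step 1: Compute ||x|| (intermediates to 6 decimals).
||x|| = sqrt((-3.0501)^2 + 1.355^2) = 3.337534
Step 2: Project.
Since ||x|| > R, scale = R/||x|| = 2/3.337534 = 0.599245, proj(x) = scale * x
proj(x) = [-1.827757, 0.811977]
Step 3: Dot product.
a^T * proj(x) = -5*(-1.827757) - 2*0.811977 = 7.5148


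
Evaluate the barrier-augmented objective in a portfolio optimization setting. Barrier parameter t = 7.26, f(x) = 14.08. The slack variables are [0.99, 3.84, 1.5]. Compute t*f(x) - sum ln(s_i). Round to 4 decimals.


Step 1: Compute log-barrier.
ln values: [-0.0101, 1.3455, 0.4055]
phi = -(-0.0101 + 1.3455 + 0.4055) = -1.7409
Step 2: Compute augmented objective.
t*f(x) = 7.26*14.08 = 102.2208
Total = 102.2208 - 1.7409 = 100.4799


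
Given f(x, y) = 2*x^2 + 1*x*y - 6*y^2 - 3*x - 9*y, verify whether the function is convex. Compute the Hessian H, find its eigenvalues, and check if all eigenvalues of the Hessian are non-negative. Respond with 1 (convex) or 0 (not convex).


The Hessian of f(x,y) = 2*x^2 + 1*x*y - 6*y^2 - 3*x - 9*y is:
H = [[4, 1], [1, -12]]
Trace = 4 - 12 = -8
Determinant = 4*-12 - (1)^2 = -49
Discriminant = (-8)^2 - 4*-49 = 260.0
Eigenvalues: lambda_1 = -12.0623, lambda_2 = 4.0623
The function is not convex.

0


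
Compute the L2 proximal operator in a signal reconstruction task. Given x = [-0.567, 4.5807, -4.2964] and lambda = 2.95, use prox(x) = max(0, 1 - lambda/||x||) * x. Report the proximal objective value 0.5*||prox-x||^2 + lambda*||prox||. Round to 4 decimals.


Step 1: Compute ||x||.
||x|| = 6.3058
Step 2: Compute scaling factor.
scale = max(0, 1 - 2.95/6.3058) = 0.5322
Step 3: prox(x) = [-0.3017, 2.4377, -2.2865]
||prox(x)|| = 3.3558
Step 4: Proximal objective.
0.5*||prox-x||^2 = 4.3513
lambda*||prox|| = 9.8996
Total = 14.2509


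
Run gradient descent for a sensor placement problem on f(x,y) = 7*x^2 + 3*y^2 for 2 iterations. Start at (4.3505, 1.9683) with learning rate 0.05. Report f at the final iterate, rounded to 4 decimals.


Gradient descent on f(x,y) = 7*x^2 + 3*y^2.
Starting point: (4.3505, 1.9683), alpha = 0.05
Step 1: grad_x = 2*7*4.3505 = 60.907, grad_y = 2*3*1.9683 = 11.8098
  x_1 = 4.3505 - 0.05*60.907 = 1.3052
  y_1 = 1.9683 - 0.05*11.8098 = 1.3778
Step 2: grad_x = 2*7*1.3052 = 18.2721, grad_y = 2*3*1.3778 = 8.2669
  x_2 = 1.3052 - 0.05*18.2721 = 0.3915
  y_2 = 1.3778 - 0.05*8.2669 = 0.9645
f(0.3915, 0.9645) = 7*0.3915^2 + 3*0.9645^2 = 3.8637


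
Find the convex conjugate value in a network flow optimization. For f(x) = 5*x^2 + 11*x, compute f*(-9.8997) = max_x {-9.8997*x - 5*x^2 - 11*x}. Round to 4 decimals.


f*(y) = sup_x {y*x - a*x^2 - b*x} = sup_x {(y-b)*x - a*x^2}
FOC: (y - b) - 2a*x = 0 => x* = (y - b)/(2a)
x* = (-9.8997 - 11)/(2*5) = -2.09
f*(-9.8997) = (y-b)^2/(4a) = (-9.8997 - 11)^2/(4*5)
= 436.7975/20 = 21.8399


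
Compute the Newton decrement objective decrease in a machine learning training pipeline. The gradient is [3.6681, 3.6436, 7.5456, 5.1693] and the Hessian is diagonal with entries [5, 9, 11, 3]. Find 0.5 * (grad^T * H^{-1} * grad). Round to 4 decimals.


Step 1: H is diagonal, so H^(-1) * g = [0.7336, 0.4048, 0.686, 1.7231].
Step 2: g^T H^(-1) g = sum_i g_i^2 / H_ii
  = (3.6681)^2/5 + (3.6436)^2/9 + (7.5456)^2/11 + (5.1693)^2/3
  = 2.691 + 1.4751 + 5.176 + 8.9072 = 18.2493
Step 3: Objective decrease = 0.5 * g^T H^(-1) g = 9.1247


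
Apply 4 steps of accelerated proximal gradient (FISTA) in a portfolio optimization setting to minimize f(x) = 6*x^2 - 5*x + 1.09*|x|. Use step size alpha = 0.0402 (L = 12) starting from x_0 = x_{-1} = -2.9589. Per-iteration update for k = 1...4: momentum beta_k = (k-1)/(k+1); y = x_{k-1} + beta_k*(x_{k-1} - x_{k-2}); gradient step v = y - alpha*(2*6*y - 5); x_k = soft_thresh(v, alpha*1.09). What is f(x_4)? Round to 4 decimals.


FISTA on f(x) = 6*x^2 - 5*x + 1.09*|x|
L = 12, alpha = 0.0402
Iteration 1: beta = 0.0, y = -2.9589 + 0.0*(-2.9589 + 2.9589) = -2.9589
  grad(y) = -40.5068, v = y - alpha*grad = -1.3305
  prox(v) = soft_thresh(-1.3305, 0.0438) = -1.2867
Iteration 2: beta = 0.3333, y = -1.2867 + 0.3333*(-1.2867 + 2.9589) = -0.7293
  grad(y) = -13.7517, v = y - alpha*grad = -0.1765
  prox(v) = soft_thresh(-0.1765, 0.0438) = -0.1327
Iteration 3: beta = 0.5, y = -0.1327 + 0.5*(-0.1327 + 1.2867) = 0.4443
  grad(y) = 0.3321, v = y - alpha*grad = 0.431
  prox(v) = soft_thresh(0.431, 0.0438) = 0.3872
Iteration 4: beta = 0.6, y = 0.3872 + 0.6*(0.3872 + 0.1327) = 0.6991
  grad(y) = 3.389, v = y - alpha*grad = 0.5628
  prox(v) = soft_thresh(0.5628, 0.0438) = 0.519
f(x_4) = 6*0.519^2 - 5*0.519 + 1.09*|0.519| = -0.4131


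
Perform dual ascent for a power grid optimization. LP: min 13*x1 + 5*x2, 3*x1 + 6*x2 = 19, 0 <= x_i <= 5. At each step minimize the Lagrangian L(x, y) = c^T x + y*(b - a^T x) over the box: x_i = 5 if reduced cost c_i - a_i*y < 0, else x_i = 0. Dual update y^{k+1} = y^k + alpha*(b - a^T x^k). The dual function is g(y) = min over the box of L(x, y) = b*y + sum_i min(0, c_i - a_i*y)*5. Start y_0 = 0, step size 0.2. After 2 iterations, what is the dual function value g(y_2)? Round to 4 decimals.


Dual ascent for LP: min 13*x1 + 5*x2, 3*x1 + 6*x2 = 19, 0 <= x_i <= 5
Step 1: y^k = 0.0, reduced costs: (13.0, 5.0)
  x^k = (0.0, 0.0), subgradient = b - a^T x = 19.0
  y^{k+1} = 0.0 + 0.2*19.0 = 3.8
Step 2: y^k = 3.8, reduced costs: (1.6, -17.8)
  x^k = (0.0, 5.0), subgradient = b - a^T x = -11.0
  y^{k+1} = 3.8 + 0.2*-11.0 = 1.6
Dual objective at y_2 = 1.6: reduced costs (8.2, -4.6), box minimizer x = (0.0, 5.0)
g(y_2) = b*y + (c1 - a1*y)*x1 + (c2 - a2*y)*x2 = 19*1.6 + 8.2*0.0 + (-4.6)*5.0 = 30.4 + 0.0 - 23.0 = 7.4


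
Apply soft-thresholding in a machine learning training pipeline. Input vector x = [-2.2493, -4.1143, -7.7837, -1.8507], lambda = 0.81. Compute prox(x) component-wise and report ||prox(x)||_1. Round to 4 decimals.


Soft-thresholding with lambda = 0.81:
prox(-2.2493) = sign(-2.2493)*max(|-2.2493| - 0.81, 0) = -1.4393
prox(-4.1143) = sign(-4.1143)*max(|-4.1143| - 0.81, 0) = -3.3043
prox(-7.7837) = sign(-7.7837)*max(|-7.7837| - 0.81, 0) = -6.9737
prox(-1.8507) = sign(-1.8507)*max(|-1.8507| - 0.81, 0) = -1.0407
prox(x) = [-1.4393, -3.3043, -6.9737, -1.0407]
||prox(x)||_1 = 1.4393 + 3.3043 + 6.9737 + 1.0407 = 12.758


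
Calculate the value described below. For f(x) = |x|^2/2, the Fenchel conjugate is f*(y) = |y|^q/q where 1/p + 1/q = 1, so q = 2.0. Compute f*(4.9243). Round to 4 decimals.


The conjugate exponent q satisfies 1/p + 1/q = 1.
p = 2, so q = 2/(2 - 1) = 2.0
|y|^q = 4.9243^2.0 = 24.2487
f*(4.9243) = 24.2487 / 2.0 = 12.1244


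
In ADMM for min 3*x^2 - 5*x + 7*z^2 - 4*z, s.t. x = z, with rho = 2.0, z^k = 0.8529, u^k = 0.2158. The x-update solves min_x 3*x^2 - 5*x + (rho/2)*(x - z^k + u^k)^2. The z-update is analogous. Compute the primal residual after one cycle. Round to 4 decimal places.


ADMM iteration with rho = 2.0, z^k = 0.8529, u^k = 0.2158
Step 1: x-update.
Minimize 3*x^2 - 5*x + (2.0/2)*(x - 0.8529 + 0.2158)^2
FOC: (2*3 + 2.0)*x = 5 + 2.0*(0.8529 - 0.2158)
x^{k+1} = 0.7843
Step 2: z-update.
Minimize 7*z^2 - 4*z + (2.0/2)*(0.7843 - z + 0.2158)^2
FOC: (2*7 + 2.0)*z = 4 + 2.0*(0.7843 + 0.2158)
z^{k+1} = 0.375
Step 3: u-update.
u^{k+1} = 0.2158 + 0.7843 - 0.375 = 0.6251
Step 4: Primal residual = |0.7843 - 0.375| = 0.4093


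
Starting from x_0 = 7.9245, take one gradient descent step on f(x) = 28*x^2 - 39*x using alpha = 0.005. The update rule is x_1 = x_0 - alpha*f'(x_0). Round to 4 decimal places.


We compute the gradient at x_0 and apply the update.
f'(x) = 56*x - 39
f'(7.9245) = 56*7.9245 - 39 = 404.772
x_1 = 7.9245 - 0.005*404.772 = 5.9006


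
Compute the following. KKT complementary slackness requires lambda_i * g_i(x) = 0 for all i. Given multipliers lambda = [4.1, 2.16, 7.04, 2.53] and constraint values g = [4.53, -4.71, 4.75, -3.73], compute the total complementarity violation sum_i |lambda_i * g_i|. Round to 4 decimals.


KKT complementary slackness check:
lambda_1 * g_1 = 4.1 * 4.53 = 18.573
lambda_2 * g_2 = 2.16 * -4.71 = -10.1736
lambda_3 * g_3 = 7.04 * 4.75 = 33.44
lambda_4 * g_4 = 2.53 * -3.73 = -9.4369
Total violation = 18.573 + 10.1736 + 33.44 + 9.4369 = 71.6235


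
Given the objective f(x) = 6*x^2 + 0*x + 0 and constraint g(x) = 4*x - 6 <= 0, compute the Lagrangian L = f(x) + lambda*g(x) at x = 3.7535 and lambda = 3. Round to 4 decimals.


Step 1: Evaluate f(x).
f(3.7535) = 6*3.7535^2 + 0*3.7535 + 0 = 84.5326
Step 2: Evaluate g(x).
g(3.7535) = 4*3.7535 - 6 = 9.014
Step 3: Compute Lagrangian.
L = 84.5326 + 3*9.014 = 111.5746


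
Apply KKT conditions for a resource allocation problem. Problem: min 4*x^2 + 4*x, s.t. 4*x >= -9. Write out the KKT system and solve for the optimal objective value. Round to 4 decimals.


Step 1: Try lambda = 0 (constraint inactive).
Stationarity: 2*4*x + 4 = 0
x* = -4/(2*4) = -0.5
Check constraint: 4*-0.5 = -2.0 >= -9 -- satisfied.
Step 2: Compute optimal value.
f(x*) = 4*(-0.5)^2 + 4*(-0.5) = -1.0


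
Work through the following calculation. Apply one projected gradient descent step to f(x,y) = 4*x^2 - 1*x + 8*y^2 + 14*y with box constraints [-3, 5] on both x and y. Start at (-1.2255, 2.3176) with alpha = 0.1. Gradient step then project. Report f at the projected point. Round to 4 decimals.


Step 1: Compute gradient at (-1.2255, 2.3176).
grad_x = 2*4*-1.2255 - 1 = -10.804
grad_y = 2*8*2.3176 + 14 = 51.0816
Step 2: Gradient step.
x_raw = -1.2255 - 0.1*-10.804 = -0.1451
y_raw = 2.3176 - 0.1*51.0816 = -2.7906
Step 3: Project onto [-3, 5].
x_proj = clip(-0.1451) = -0.1451
y_proj = clip(-2.7906) = -2.7906
Step 4: Evaluate f.
f(-0.1451, -2.7906) = 23.4593


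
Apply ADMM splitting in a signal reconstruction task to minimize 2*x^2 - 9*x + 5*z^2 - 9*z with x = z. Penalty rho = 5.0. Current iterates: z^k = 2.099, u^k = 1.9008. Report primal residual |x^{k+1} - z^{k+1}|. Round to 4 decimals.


ADMM iteration with rho = 5.0, z^k = 2.099, u^k = 1.9008
Step 1: x-update.
Minimize 2*x^2 - 9*x + (5.0/2)*(x - 2.099 + 1.9008)^2
FOC: (2*2 + 5.0)*x = 9 + 5.0*(2.099 - 1.9008)
x^{k+1} = 1.1101
Step 2: z-update.
Minimize 5*z^2 - 9*z + (5.0/2)*(1.1101 - z + 1.9008)^2
FOC: (2*5 + 5.0)*z = 9 + 5.0*(1.1101 + 1.9008)
z^{k+1} = 1.6036
Step 3: u-update.
u^{k+1} = 1.9008 + 1.1101 - 1.6036 = 1.4073
Step 4: Primal residual = |1.1101 - 1.6036| = 0.4935


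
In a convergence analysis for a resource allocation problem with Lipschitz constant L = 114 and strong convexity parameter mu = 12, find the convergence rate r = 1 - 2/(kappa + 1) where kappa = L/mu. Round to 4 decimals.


Step 1: Compute the condition number.
kappa = L/mu = 114/12 = 9.5
Step 2: Compute the convergence rate.
r = 1 - 2/(kappa + 1) = 1 - 2*mu/(L + mu) = (L - mu)/(L + mu) = 102/126 = 0.8095


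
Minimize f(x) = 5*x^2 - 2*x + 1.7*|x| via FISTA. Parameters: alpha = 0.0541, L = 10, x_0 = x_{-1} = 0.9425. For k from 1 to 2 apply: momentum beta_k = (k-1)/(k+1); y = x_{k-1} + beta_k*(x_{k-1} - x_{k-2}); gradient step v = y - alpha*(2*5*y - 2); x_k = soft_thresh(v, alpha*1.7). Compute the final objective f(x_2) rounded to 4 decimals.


FISTA on f(x) = 5*x^2 - 2*x + 1.7*|x|
L = 10, alpha = 0.0541
Iteration 1: beta = 0.0, y = 0.9425 + 0.0*(0.9425 - 0.9425) = 0.9425
  grad(y) = 7.425, v = y - alpha*grad = 0.5408
  prox(v) = soft_thresh(0.5408, 0.092) = 0.4488
Iteration 2: beta = 0.3333, y = 0.4488 + 0.3333*(0.4488 - 0.9425) = 0.2843
  grad(y) = 0.8428, v = y - alpha*grad = 0.2387
  prox(v) = soft_thresh(0.2387, 0.092) = 0.1467
f(x_2) = 5*0.1467^2 - 2*0.1467 + 1.7*|0.1467| = 0.0636


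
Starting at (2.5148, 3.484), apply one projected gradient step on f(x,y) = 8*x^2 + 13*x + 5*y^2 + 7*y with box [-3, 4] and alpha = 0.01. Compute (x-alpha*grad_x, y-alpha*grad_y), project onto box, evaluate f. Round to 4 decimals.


Step 1: Compute gradient at (2.5148, 3.484).
grad_x = 2*8*2.5148 + 13 = 53.2368
grad_y = 2*5*3.484 + 7 = 41.84
Step 2: Gradient step.
x_raw = 2.5148 - 0.01*53.2368 = 1.9824
y_raw = 3.484 - 0.01*41.84 = 3.0656
Step 3: Project onto [-3, 4].
x_proj = clip(1.9824) = 1.9824
y_proj = clip(3.0656) = 3.0656
Step 4: Evaluate f.
f(1.9824, 3.0656) = 125.6606


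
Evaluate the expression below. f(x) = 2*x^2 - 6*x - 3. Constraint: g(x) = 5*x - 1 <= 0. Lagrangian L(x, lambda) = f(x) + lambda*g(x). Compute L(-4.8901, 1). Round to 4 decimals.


Step 1: Evaluate f(x).
f(-4.8901) = 2*(-4.8901)^2 - 6*(-4.8901) - 3 = 74.1668
Step 2: Evaluate g(x).
g(-4.8901) = 5*-4.8901 - 1 = -25.4505
Step 3: Compute Lagrangian.
L = 74.1668 + 1*-25.4505 = 48.7163


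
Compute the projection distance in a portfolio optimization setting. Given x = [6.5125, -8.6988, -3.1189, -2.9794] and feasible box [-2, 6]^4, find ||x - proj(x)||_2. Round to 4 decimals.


Project each component onto [-2, 6].
clip(6.5125) = 6.0, clip(-8.6988) = -2.0, clip(-3.1189) = -2.0, clip(-2.9794) = -2.0
Projection = [6.0, -2.0, -2.0, -2.0]
Squared diffs: [0.2627, 44.8739, 1.2519, 0.9592]
Distance = sqrt(47.3477) = 6.881


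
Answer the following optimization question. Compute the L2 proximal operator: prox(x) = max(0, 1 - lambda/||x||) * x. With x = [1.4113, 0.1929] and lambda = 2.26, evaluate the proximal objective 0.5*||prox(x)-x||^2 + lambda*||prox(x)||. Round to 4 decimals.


Step 1: Compute ||x||.
||x|| = 1.4244
Step 2: Compute scaling factor.
scale = max(0, 1 - 2.26/1.4244) = 0.0
Step 3: prox(x) = [0.0, 0.0]
||prox(x)|| = 0.0
Step 4: Proximal objective.
0.5*||prox-x||^2 = 1.0145
lambda*||prox|| = 0.0
Total = 1.0145


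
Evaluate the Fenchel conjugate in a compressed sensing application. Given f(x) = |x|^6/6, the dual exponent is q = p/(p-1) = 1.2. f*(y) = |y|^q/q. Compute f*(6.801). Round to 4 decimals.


The conjugate exponent q satisfies 1/p + 1/q = 1.
p = 6, so q = 6/(6 - 1) = 1.2
|y|^q = 6.801^1.2 = 9.979
f*(6.801) = 9.979 / 1.2 = 8.3158


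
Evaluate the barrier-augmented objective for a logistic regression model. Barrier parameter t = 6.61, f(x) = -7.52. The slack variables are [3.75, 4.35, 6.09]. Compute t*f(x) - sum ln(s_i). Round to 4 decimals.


Step 1: Compute log-barrier.
ln values: [1.3218, 1.4702, 1.8066]
phi = -(1.3218 + 1.4702 + 1.8066) = -4.5986
Step 2: Compute augmented objective.
t*f(x) = 6.61*-7.52 = -49.7072
Total = -49.7072 - 4.5986 = -54.3058


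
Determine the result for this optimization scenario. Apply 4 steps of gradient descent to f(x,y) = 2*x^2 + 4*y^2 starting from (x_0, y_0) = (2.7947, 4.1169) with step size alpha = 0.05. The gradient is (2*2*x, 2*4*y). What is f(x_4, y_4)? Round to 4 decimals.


Gradient descent on f(x,y) = 2*x^2 + 4*y^2.
Starting point: (2.7947, 4.1169), alpha = 0.05
Step 1: grad_x = 2*2*2.7947 = 11.1788, grad_y = 2*4*4.1169 = 32.9352
  x_1 = 2.7947 - 0.05*11.1788 = 2.2358
  y_1 = 4.1169 - 0.05*32.9352 = 2.4701
Step 2: grad_x = 2*2*2.2358 = 8.943, grad_y = 2*4*2.4701 = 19.7611
  x_2 = 2.2358 - 0.05*8.943 = 1.7886
  y_2 = 2.4701 - 0.05*19.7611 = 1.4821
Step 3: grad_x = 2*2*1.7886 = 7.1544, grad_y = 2*4*1.4821 = 11.8567
  x_3 = 1.7886 - 0.05*7.1544 = 1.4309
  y_3 = 1.4821 - 0.05*11.8567 = 0.8893
Step 4: grad_x = 2*2*1.4309 = 5.7235, grad_y = 2*4*0.8893 = 7.114
  x_4 = 1.4309 - 0.05*5.7235 = 1.1447
  y_4 = 0.8893 - 0.05*7.114 = 0.5336
f(1.1447, 0.5336) = 2*1.1447^2 + 4*0.5336^2 = 3.7594


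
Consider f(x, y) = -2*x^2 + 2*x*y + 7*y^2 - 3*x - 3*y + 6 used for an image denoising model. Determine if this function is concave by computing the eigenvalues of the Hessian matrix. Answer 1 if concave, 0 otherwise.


The Hessian of f(x,y) = -2*x^2 + 2*x*y + 7*y^2 - 3*x - 3*y + 6 is:
H = [[-4, 2], [2, 14]]
Trace = -4 + 14 = 10
Determinant = -4*14 - (2)^2 = -60
Discriminant = (10)^2 - 4*-60 = 340.0
Eigenvalues: lambda_1 = -4.2195, lambda_2 = 14.2195
The function is not concave.

0


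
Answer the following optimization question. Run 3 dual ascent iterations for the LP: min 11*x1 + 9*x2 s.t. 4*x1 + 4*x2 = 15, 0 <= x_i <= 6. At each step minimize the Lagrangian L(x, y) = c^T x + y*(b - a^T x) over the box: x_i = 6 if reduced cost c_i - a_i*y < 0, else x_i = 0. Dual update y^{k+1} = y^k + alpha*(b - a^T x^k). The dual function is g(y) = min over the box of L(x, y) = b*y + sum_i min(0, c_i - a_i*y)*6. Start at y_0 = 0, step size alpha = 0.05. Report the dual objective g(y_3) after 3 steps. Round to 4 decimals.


Dual ascent for LP: min 11*x1 + 9*x2, 4*x1 + 4*x2 = 15, 0 <= x_i <= 6
Step 1: y^k = 0.0, reduced costs: (11.0, 9.0)
  x^k = (0.0, 0.0), subgradient = b - a^T x = 15.0
  y^{k+1} = 0.0 + 0.05*15.0 = 0.75
Step 2: y^k = 0.75, reduced costs: (8.0, 6.0)
  x^k = (0.0, 0.0), subgradient = b - a^T x = 15.0
  y^{k+1} = 0.75 + 0.05*15.0 = 1.5
Step 3: y^k = 1.5, reduced costs: (5.0, 3.0)
  x^k = (0.0, 0.0), subgradient = b - a^T x = 15.0
  y^{k+1} = 1.5 + 0.05*15.0 = 2.25
Dual objective at y_3 = 2.25: reduced costs (2.0, 0.0), box minimizer x = (0.0, 0.0)
g(y_3) = b*y + (c1 - a1*y)*x1 + (c2 - a2*y)*x2 = 15*2.25 + 2.0*0.0 + 0.0*0.0 = 33.75 + 0.0 + 0.0 = 33.75


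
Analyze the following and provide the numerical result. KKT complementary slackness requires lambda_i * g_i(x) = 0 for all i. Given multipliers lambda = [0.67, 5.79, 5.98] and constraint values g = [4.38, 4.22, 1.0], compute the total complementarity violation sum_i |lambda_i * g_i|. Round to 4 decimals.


KKT complementary slackness check:
lambda_1 * g_1 = 0.67 * 4.38 = 2.9346
lambda_2 * g_2 = 5.79 * 4.22 = 24.4338
lambda_3 * g_3 = 5.98 * 1.0 = 5.98
Total violation = 2.9346 + 24.4338 + 5.98 = 33.3484


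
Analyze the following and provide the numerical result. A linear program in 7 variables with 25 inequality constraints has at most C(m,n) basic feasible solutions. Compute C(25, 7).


Each vertex corresponds to some choice of n active constraints out of m, so the number of vertices is at most C(m, n) = m! / (n!(m-n)!).
m = 25, n = 7
Numerator: 25 * 24 * 23 * 22 * 21 * 20 * 19
Denominator: 7! = 5040
C(25, 7) = 480700


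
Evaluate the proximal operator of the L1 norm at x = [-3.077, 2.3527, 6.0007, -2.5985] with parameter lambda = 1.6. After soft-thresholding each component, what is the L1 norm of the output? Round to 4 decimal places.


Soft-thresholding with lambda = 1.6:
prox(-3.077) = sign(-3.077)*max(|-3.077| - 1.6, 0) = -1.477
prox(2.3527) = sign(2.3527)*max(|2.3527| - 1.6, 0) = 0.7527
prox(6.0007) = sign(6.0007)*max(|6.0007| - 1.6, 0) = 4.4007
prox(-2.5985) = sign(-2.5985)*max(|-2.5985| - 1.6, 0) = -0.9985
prox(x) = [-1.477, 0.7527, 4.4007, -0.9985]
||prox(x)||_1 = 1.477 + 0.7527 + 4.4007 + 0.9985 = 7.6289


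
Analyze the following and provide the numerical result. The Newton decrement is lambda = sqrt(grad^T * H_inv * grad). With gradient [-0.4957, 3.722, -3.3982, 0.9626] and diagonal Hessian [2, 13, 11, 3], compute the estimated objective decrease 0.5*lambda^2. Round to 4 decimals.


Step 1: H is diagonal, so H^(-1) * g = [-0.2479, 0.2863, -0.3089, 0.3209].
Step 2: g^T H^(-1) g = sum_i g_i^2 / H_ii
  = (-0.4957)^2/2 + (3.722)^2/13 + (-3.3982)^2/11 + (0.9626)^2/3
  = 0.1229 + 1.0656 + 1.0498 + 0.3089 = 2.5472
Step 3: Objective decrease = 0.5 * g^T H^(-1) g = 1.2736


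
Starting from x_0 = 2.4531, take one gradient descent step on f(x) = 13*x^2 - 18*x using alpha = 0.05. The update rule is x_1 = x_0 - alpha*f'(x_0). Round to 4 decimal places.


We compute the gradient at x_0 and apply the update.
f'(x) = 26*x - 18
f'(2.4531) = 26*2.4531 - 18 = 45.7806
x_1 = 2.4531 - 0.05*45.7806 = 0.1641


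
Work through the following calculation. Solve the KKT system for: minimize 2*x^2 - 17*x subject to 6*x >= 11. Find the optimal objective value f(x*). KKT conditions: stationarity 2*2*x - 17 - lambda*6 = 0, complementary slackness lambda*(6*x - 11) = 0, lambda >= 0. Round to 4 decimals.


Step 1: Try lambda = 0 (constraint inactive).
Stationarity: 2*2*x - 17 = 0
x* = 17/(2*2) = 4.25
Check constraint: 6*4.25 = 25.5 >= 11 -- satisfied.
Step 2: Compute optimal value.
f(x*) = 2*4.25^2 - 17*4.25 = -36.125


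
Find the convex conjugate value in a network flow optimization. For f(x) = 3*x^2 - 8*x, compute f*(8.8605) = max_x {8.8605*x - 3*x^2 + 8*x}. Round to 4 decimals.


f*(y) = sup_x {y*x - a*x^2 - b*x} = sup_x {(y-b)*x - a*x^2}
FOC: (y - b) - 2a*x = 0 => x* = (y - b)/(2a)
x* = (8.8605 + 8)/(2*3) = 2.8101
f*(8.8605) = (y-b)^2/(4a) = (8.8605 + 8)^2/(4*3)
= 284.2765/12 = 23.6897


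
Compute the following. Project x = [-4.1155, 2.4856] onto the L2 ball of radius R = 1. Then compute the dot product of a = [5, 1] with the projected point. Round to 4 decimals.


Step 1: Compute ||x|| (intermediates to 6 decimals).
||x|| = sqrt((-4.1155)^2 + 2.4856^2) = 4.807863
Step 2: Project.
Since ||x|| > R, scale = R/||x|| = 1/4.807863 = 0.207993, proj(x) = scale * x
proj(x) = [-0.855995, 0.516987]
Step 3: Dot product.
a^T * proj(x) = 5*(-0.855995) + 1*0.516987 = -3.763


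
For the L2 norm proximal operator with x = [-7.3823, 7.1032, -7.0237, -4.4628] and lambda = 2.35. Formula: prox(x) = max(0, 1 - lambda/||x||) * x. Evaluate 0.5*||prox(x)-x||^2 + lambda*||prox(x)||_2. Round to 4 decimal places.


Step 1: Compute ||x||.
||x|| = 13.1986
Step 2: Compute scaling factor.
scale = max(0, 1 - 2.35/13.1986) = 0.822
Step 3: prox(x) = [-6.0679, 5.8385, -5.7731, -3.6682]
||prox(x)|| = 10.8486
Step 4: Proximal objective.
0.5*||prox-x||^2 = 2.7613
lambda*||prox|| = 25.4942
Total = 28.2554


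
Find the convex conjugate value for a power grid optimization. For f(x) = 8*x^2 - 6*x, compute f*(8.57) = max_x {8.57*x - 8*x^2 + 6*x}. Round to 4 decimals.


f*(y) = sup_x {y*x - a*x^2 - b*x} = sup_x {(y-b)*x - a*x^2}
FOC: (y - b) - 2a*x = 0 => x* = (y - b)/(2a)
x* = (8.57 + 6)/(2*8) = 0.9106
f*(8.57) = (y-b)^2/(4a) = (8.57 + 6)^2/(4*8)
= 212.2849/32 = 6.6339


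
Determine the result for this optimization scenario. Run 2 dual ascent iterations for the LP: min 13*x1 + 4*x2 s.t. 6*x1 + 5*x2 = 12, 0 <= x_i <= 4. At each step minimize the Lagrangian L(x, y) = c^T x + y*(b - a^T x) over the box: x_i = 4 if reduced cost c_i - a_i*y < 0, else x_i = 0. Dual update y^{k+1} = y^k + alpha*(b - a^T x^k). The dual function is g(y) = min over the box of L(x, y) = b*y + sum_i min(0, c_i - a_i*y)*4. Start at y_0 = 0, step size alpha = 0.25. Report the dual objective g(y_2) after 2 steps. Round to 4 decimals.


Dual ascent for LP: min 13*x1 + 4*x2, 6*x1 + 5*x2 = 12, 0 <= x_i <= 4
Step 1: y^k = 0.0, reduced costs: (13.0, 4.0)
  x^k = (0.0, 0.0), subgradient = b - a^T x = 12.0
  y^{k+1} = 0.0 + 0.25*12.0 = 3.0
Step 2: y^k = 3.0, reduced costs: (-5.0, -11.0)
  x^k = (4.0, 4.0), subgradient = b - a^T x = -32.0
  y^{k+1} = 3.0 + 0.25*-32.0 = -5.0
Dual objective at y_2 = -5.0: reduced costs (43.0, 29.0), box minimizer x = (0.0, 0.0)
g(y_2) = b*y + (c1 - a1*y)*x1 + (c2 - a2*y)*x2 = 12*(-5.0) + 43.0*0.0 + 29.0*0.0 = -60.0 + 0.0 + 0.0 = -60.0


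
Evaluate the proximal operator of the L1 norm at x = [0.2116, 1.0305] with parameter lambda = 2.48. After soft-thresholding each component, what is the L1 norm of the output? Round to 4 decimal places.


Soft-thresholding with lambda = 2.48:
prox(0.2116) = sign(0.2116)*max(|0.2116| - 2.48, 0) = 0.0
prox(1.0305) = sign(1.0305)*max(|1.0305| - 2.48, 0) = 0.0
prox(x) = [0.0, 0.0]
||prox(x)||_1 = 0.0 + 0.0 = 0.0


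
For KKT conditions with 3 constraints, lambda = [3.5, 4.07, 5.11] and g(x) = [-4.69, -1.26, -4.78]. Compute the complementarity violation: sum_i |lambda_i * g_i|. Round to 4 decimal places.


KKT complementary slackness check:
lambda_1 * g_1 = 3.5 * -4.69 = -16.415
lambda_2 * g_2 = 4.07 * -1.26 = -5.1282
lambda_3 * g_3 = 5.11 * -4.78 = -24.4258
Total violation = 16.415 + 5.1282 + 24.4258 = 45.969


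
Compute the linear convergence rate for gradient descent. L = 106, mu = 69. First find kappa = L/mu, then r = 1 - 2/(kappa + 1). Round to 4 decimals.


Step 1: Compute the condition number.
kappa = L/mu = 106/69 = 1.5362
Step 2: Compute the convergence rate.
r = 1 - 2/(kappa + 1) = 1 - 2*mu/(L + mu) = (L - mu)/(L + mu) = 37/175 = 0.2114


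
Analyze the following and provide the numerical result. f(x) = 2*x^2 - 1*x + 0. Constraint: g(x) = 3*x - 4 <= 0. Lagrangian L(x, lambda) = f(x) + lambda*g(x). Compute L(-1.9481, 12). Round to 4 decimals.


Step 1: Evaluate f(x).
f(-1.9481) = 2*(-1.9481)^2 - 1*(-1.9481) + 0 = 9.5383
Step 2: Evaluate g(x).
g(-1.9481) = 3*-1.9481 - 4 = -9.8443
Step 3: Compute Lagrangian.
L = 9.5383 + 12*-9.8443 = -108.5933


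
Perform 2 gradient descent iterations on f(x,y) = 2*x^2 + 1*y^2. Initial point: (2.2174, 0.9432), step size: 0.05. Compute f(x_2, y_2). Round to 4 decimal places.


Gradient descent on f(x,y) = 2*x^2 + 1*y^2.
Starting point: (2.2174, 0.9432), alpha = 0.05
Step 1: grad_x = 2*2*2.2174 = 8.8696, grad_y = 2*1*0.9432 = 1.8864
  x_1 = 2.2174 - 0.05*8.8696 = 1.7739
  y_1 = 0.9432 - 0.05*1.8864 = 0.8489
Step 2: grad_x = 2*2*1.7739 = 7.0957, grad_y = 2*1*0.8489 = 1.6978
  x_2 = 1.7739 - 0.05*7.0957 = 1.4191
  y_2 = 0.8489 - 0.05*1.6978 = 0.764
f(1.4191, 0.764) = 2*1.4191^2 + 1*0.764^2 = 4.6116


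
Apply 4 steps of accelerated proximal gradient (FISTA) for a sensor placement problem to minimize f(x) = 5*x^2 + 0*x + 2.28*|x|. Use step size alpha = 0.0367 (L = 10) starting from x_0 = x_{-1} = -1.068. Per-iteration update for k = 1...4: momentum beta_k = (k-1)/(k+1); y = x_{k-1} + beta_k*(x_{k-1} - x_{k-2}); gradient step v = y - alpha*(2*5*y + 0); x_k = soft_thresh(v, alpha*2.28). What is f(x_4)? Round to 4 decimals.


FISTA on f(x) = 5*x^2 + 0*x + 2.28*|x|
L = 10, alpha = 0.0367
Iteration 1: beta = 0.0, y = -1.068 + 0.0*(-1.068 + 1.068) = -1.068
  grad(y) = -10.68, v = y - alpha*grad = -0.676
  prox(v) = soft_thresh(-0.676, 0.0837) = -0.5924
Iteration 2: beta = 0.3333, y = -0.5924 + 0.3333*(-0.5924 + 1.068) = -0.4338
  grad(y) = -4.3382, v = y - alpha*grad = -0.2746
  prox(v) = soft_thresh(-0.2746, 0.0837) = -0.1909
Iteration 3: beta = 0.5, y = -0.1909 + 0.5*(-0.1909 + 0.5924) = 0.0098
  grad(y) = 0.0978, v = y - alpha*grad = 0.0062
  prox(v) = soft_thresh(0.0062, 0.0837) = 0.0
Iteration 4: beta = 0.6, y = 0.0 + 0.6*(0.0 + 0.1909) = 0.1146
  grad(y) = 1.1456, v = y - alpha*grad = 0.0725
  prox(v) = soft_thresh(0.0725, 0.0837) = 0.0
f(x_4) = 5*0.0^2 + 0*0.0 + 2.28*|0.0| = 0.0


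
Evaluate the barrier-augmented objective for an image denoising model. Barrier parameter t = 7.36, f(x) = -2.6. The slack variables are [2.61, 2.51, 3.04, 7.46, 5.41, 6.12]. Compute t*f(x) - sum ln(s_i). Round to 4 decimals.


Step 1: Compute log-barrier.
ln values: [0.9594, 0.9203, 1.1119, 2.0096, 1.6882, 1.8116]
phi = -(0.9594 + 0.9203 + 1.1119 + 2.0096 + 1.6882 + 1.8116) = -8.5009
Step 2: Compute augmented objective.
t*f(x) = 7.36*-2.6 = -19.136
Total = -19.136 - 8.5009 = -27.6369


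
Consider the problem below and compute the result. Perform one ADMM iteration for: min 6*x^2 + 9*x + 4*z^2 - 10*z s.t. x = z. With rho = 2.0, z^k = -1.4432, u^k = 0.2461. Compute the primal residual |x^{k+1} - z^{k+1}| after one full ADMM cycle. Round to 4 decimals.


ADMM iteration with rho = 2.0, z^k = -1.4432, u^k = 0.2461
Step 1: x-update.
Minimize 6*x^2 + 9*x + (2.0/2)*(x + 1.4432 + 0.2461)^2
FOC: (2*6 + 2.0)*x = -9 + 2.0*(-1.4432 - 0.2461)
x^{k+1} = -0.8842
Step 2: z-update.
Minimize 4*z^2 - 10*z + (2.0/2)*(-0.8842 - z + 0.2461)^2
FOC: (2*4 + 2.0)*z = 10 + 2.0*(-0.8842 + 0.2461)
z^{k+1} = 0.8724
Step 3: u-update.
u^{k+1} = 0.2461 - 0.8842 - 0.8724 = -1.5105
Step 4: Primal residual = |-0.8842 - 0.8724| = 1.7566


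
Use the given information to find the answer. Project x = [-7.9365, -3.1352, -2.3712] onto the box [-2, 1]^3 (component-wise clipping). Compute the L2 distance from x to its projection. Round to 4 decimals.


Project each component onto [-2, 1].
clip(-7.9365) = -2.0, clip(-3.1352) = -2.0, clip(-2.3712) = -2.0
Projection = [-2.0, -2.0, -2.0]
Squared diffs: [35.242, 1.2887, 0.1378]
Distance = sqrt(36.6685) = 6.0555


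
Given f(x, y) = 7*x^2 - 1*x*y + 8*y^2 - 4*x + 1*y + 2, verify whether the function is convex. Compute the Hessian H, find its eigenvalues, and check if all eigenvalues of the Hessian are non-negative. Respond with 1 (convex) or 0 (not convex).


The Hessian of f(x,y) = 7*x^2 - 1*x*y + 8*y^2 - 4*x + 1*y + 2 is:
H = [[14, -1], [-1, 16]]
Trace = 14 + 16 = 30
Determinant = 14*16 - (-1)^2 = 223
Discriminant = (30)^2 - 4*223 = 8.0
Eigenvalues: lambda_1 = 13.5858, lambda_2 = 16.4142
The function is convex.

1


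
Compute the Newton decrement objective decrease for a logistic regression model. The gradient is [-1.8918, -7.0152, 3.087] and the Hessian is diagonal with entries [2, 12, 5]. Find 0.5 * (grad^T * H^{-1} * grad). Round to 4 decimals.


Step 1: H is diagonal, so H^(-1) * g = [-0.9459, -0.5846, 0.6174].
Step 2: g^T H^(-1) g = sum_i g_i^2 / H_ii
  = (-1.8918)^2/2 + (-7.0152)^2/12 + (3.087)^2/5
  = 1.7895 + 4.1011 + 1.9059 = 7.7965
Step 3: Objective decrease = 0.5 * g^T H^(-1) g = 3.8982


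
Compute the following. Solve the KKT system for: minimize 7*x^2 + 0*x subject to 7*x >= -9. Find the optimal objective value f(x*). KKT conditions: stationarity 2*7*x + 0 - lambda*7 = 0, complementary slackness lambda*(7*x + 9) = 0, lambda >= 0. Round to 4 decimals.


Step 1: Try lambda = 0 (constraint inactive).
Stationarity: 2*7*x + 0 = 0
x* = 0/(2*7) = 0.0
Check constraint: 7*0.0 = 0.0 >= -9 -- satisfied.
Step 2: Compute optimal value.
f(x*) = 7*0.0^2 + 0*0.0 = 0.0


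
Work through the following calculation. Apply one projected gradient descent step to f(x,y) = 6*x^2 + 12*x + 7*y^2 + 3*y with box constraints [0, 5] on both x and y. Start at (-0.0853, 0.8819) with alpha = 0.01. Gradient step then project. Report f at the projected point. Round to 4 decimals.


Step 1: Compute gradient at (-0.0853, 0.8819).
grad_x = 2*6*-0.0853 + 12 = 10.9764
grad_y = 2*7*0.8819 + 3 = 15.3466
Step 2: Gradient step.
x_raw = -0.0853 - 0.01*10.9764 = -0.1951
y_raw = 0.8819 - 0.01*15.3466 = 0.7284
Step 3: Project onto [0, 5].
x_proj = clip(-0.1951) = 0.0
y_proj = clip(0.7284) = 0.7284
Step 4: Evaluate f.
f(0.0, 0.7284) = 5.8996


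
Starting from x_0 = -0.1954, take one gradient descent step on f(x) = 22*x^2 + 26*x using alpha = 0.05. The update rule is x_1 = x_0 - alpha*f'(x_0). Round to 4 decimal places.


We compute the gradient at x_0 and apply the update.
f'(x) = 44*x + 26
f'(-0.1954) = 44*-0.1954 + 26 = 17.4024
x_1 = -0.1954 - 0.05*17.4024 = -1.0655


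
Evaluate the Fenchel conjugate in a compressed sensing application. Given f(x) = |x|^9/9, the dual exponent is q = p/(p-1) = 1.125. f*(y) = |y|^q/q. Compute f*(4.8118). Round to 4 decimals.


The conjugate exponent q satisfies 1/p + 1/q = 1.
p = 9, so q = 9/(9 - 1) = 1.125
|y|^q = 4.8118^1.125 = 5.8559
f*(4.8118) = 5.8559 / 1.125 = 5.2053


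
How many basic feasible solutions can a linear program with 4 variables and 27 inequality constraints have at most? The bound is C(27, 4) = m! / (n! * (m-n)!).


Each vertex corresponds to some choice of n active constraints out of m, so the number of vertices is at most C(m, n) = m! / (n!(m-n)!).
m = 27, n = 4
Numerator: 27 * 26 * 25 * 24
Denominator: 4! = 24
C(27, 4) = 17550


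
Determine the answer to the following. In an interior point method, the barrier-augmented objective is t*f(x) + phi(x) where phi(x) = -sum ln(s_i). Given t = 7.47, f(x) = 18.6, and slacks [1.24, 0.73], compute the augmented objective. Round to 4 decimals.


Step 1: Compute log-barrier.
ln values: [0.2151, -0.3147]
phi = -(0.2151 - 0.3147) = 0.0996
Step 2: Compute augmented objective.
t*f(x) = 7.47*18.6 = 138.942
Total = 138.942 + 0.0996 = 139.0416
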